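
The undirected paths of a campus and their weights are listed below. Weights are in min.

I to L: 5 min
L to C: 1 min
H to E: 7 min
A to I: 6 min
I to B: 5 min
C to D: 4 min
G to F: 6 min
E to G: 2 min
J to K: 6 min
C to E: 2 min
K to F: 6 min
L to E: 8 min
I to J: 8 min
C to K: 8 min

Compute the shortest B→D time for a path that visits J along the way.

31 min

Shortest B→J: B → I → J = 13
Shortest J→D: J → K → C → D = 18
Total via J: 13 + 18 = 31 min.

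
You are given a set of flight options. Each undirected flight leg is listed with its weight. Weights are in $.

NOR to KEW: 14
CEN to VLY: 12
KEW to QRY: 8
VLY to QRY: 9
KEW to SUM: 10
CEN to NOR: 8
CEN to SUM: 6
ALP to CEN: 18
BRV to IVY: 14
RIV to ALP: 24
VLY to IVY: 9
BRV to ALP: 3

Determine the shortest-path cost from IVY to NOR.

$29

Settle nodes by increasing distance from IVY:
IVY: 0
VLY: 9  (via IVY)
BRV: 14  (via IVY)
ALP: 17  (via BRV)
QRY: 18  (via VLY)
CEN: 21  (via VLY)
KEW: 26  (via QRY)
SUM: 27  (via CEN)
NOR: 29  (via CEN)
Shortest route: IVY–VLY–CEN–NOR = $29.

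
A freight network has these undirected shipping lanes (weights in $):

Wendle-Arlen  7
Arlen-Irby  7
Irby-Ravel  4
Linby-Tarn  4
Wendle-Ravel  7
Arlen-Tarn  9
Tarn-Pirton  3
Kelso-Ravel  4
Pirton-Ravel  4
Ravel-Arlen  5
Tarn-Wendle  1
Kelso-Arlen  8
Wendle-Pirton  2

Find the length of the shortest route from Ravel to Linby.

$11

Candidate routes:
Ravel → Wendle → Tarn → Linby: 7+1+4 = 12
Ravel → Pirton → Tarn → Linby: 4+3+4 = 11
Cheapest is Ravel → Pirton → Tarn → Linby at $11.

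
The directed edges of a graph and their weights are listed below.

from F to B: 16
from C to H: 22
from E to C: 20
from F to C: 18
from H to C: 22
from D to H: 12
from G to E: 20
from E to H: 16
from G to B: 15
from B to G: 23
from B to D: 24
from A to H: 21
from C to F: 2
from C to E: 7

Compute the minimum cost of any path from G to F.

42

Shortest distances from G:
G: 0
B: 15  (via G)
E: 20  (via G)
H: 36  (via E)
D: 39  (via B)
C: 40  (via E)
F: 42  (via C)
Shortest route: G–E–C–F = 42.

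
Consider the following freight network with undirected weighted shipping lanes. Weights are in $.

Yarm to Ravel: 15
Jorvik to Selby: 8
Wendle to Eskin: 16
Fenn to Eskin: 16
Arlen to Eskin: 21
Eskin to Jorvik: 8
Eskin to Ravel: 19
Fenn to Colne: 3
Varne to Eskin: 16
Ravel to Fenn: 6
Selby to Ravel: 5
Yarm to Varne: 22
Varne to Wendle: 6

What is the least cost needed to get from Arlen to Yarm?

$55

Settle nodes by increasing distance from Arlen:
Arlen: 0
Eskin: 21  (via Arlen)
Jorvik: 29  (via Eskin)
Fenn: 37  (via Eskin)
Varne: 37  (via Eskin)
Wendle: 37  (via Eskin)
Selby: 37  (via Jorvik)
Colne: 40  (via Fenn)
Ravel: 40  (via Eskin)
Yarm: 55  (via Ravel)
Shortest route: Arlen–Eskin–Ravel–Yarm = $55.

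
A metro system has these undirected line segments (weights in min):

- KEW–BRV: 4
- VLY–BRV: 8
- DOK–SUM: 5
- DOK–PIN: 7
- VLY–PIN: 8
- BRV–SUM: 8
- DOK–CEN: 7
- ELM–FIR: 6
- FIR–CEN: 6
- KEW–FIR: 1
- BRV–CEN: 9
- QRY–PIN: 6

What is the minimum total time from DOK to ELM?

19 min

Candidate routes:
DOK - SUM - BRV - KEW - FIR - ELM: 5+8+4+1+6 = 24
DOK - CEN - FIR - ELM: 7+6+6 = 19
Cheapest is DOK - CEN - FIR - ELM at 19 min.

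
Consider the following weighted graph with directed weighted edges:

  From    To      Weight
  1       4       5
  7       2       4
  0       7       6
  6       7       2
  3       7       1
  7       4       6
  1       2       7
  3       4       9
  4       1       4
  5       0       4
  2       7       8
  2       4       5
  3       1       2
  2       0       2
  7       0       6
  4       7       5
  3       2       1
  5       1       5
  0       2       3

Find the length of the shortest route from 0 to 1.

12

Compare a few routes:
0 - 7 - 2 - 4 - 1: 6+4+5+4 = 19
0 - 7 - 4 - 1: 6+6+4 = 16
0 - 2 - 4 - 1: 3+5+4 = 12
The minimum is 12 via 0 - 2 - 4 - 1.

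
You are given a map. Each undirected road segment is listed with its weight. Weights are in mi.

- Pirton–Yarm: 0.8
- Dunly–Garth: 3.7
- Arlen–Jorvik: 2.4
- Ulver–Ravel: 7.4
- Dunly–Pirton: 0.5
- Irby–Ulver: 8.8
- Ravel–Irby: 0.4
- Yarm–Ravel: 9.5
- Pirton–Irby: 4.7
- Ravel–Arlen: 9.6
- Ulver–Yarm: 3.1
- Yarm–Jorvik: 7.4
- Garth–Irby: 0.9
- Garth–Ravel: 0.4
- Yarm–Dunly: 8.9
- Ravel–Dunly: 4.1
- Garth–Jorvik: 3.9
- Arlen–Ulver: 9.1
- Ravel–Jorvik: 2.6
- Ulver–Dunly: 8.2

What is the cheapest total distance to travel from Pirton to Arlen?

9.6 mi

Candidate routes:
Pirton–Dunly–Ravel–Jorvik–Arlen: 0.5+4.1+2.6+2.4 = 9.6
Pirton–Irby–Ravel–Jorvik–Arlen: 4.7+0.4+2.6+2.4 = 10.1
The minimum is 9.6 mi via Pirton–Dunly–Ravel–Jorvik–Arlen.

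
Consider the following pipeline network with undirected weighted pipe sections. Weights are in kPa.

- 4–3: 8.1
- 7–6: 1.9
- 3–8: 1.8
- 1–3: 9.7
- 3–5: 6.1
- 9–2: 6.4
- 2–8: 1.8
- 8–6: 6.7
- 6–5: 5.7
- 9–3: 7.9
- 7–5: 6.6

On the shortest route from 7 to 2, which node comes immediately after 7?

Candidate routes:
7 → 6 → 5 → 3 → 8 → 2: 1.9+5.7+6.1+1.8+1.8 = 17.3
7 → 5 → 6 → 8 → 2: 6.6+5.7+6.7+1.8 = 20.8
7 → 6 → 8 → 2: 1.9+6.7+1.8 = 10.4
7 → 5 → 3 → 8 → 2: 6.6+6.1+1.8+1.8 = 16.3
Cheapest is 7 → 6 → 8 → 2 at 10.4 kPa.
So from 7 the first move is to 6.

6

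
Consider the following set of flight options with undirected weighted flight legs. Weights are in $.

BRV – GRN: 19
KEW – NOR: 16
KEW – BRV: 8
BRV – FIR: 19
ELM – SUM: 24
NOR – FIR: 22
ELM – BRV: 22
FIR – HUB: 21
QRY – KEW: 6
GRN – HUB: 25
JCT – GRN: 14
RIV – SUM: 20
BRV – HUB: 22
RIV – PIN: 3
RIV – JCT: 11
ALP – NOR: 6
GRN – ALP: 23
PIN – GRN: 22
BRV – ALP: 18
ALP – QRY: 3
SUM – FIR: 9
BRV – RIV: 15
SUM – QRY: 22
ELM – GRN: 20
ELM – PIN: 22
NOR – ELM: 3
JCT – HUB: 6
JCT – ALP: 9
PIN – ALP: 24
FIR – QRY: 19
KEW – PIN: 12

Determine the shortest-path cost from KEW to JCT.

Candidate routes:
KEW–PIN–RIV–JCT: 12+3+11 = 26
KEW–QRY–ALP–JCT: 6+3+9 = 18
The minimum is $18 via KEW–QRY–ALP–JCT.

$18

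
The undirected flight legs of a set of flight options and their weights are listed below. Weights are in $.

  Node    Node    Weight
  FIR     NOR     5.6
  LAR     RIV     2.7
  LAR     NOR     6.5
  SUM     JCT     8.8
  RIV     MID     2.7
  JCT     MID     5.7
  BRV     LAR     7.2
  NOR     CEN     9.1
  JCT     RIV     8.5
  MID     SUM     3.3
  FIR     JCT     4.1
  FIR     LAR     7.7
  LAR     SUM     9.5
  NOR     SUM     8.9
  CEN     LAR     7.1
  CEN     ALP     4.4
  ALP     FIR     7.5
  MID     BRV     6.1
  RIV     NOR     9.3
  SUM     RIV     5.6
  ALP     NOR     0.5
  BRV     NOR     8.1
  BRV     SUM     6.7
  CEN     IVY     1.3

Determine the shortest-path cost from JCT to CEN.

$14.6

Shortest distances from JCT:
JCT: 0
FIR: 4.1  (via JCT)
MID: 5.7  (via JCT)
RIV: 8.4  (via MID)
SUM: 8.8  (via JCT)
NOR: 9.7  (via FIR)
ALP: 10.2  (via NOR)
LAR: 11.1  (via RIV)
BRV: 11.8  (via MID)
CEN: 14.6  (via ALP)
Shortest route: JCT → FIR → NOR → ALP → CEN = $14.6.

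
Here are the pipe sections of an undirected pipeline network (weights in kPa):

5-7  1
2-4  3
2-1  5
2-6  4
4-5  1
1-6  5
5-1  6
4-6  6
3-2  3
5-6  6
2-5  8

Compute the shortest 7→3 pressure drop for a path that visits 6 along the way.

Shortest 7→6: 7 → 5 → 6 = 7
Shortest 6→3: 6 → 2 → 3 = 7
Total via 6: 7 + 7 = 14 kPa.

14 kPa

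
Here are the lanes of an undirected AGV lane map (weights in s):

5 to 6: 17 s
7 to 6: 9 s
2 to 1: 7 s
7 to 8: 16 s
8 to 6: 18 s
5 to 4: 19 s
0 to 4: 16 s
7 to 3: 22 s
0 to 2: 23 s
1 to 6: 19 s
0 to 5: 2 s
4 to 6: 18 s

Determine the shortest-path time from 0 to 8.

37 s

Shortest distances from 0:
0: 0
5: 2  (via 0)
4: 16  (via 0)
6: 19  (via 5)
2: 23  (via 0)
7: 28  (via 6)
1: 30  (via 2)
8: 37  (via 6)
Shortest route: 0–5–6–8 = 37 s.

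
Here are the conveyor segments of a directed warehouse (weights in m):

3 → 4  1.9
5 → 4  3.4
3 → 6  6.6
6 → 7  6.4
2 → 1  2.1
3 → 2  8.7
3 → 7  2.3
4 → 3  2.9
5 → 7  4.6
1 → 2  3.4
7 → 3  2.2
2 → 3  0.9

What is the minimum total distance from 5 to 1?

Compare a few routes:
5 - 4 - 3 - 2 - 1: 3.4+2.9+8.7+2.1 = 17.1
5 - 7 - 3 - 2 - 1: 4.6+2.2+8.7+2.1 = 17.6
The minimum is 17.1 m via 5 - 4 - 3 - 2 - 1.

17.1 m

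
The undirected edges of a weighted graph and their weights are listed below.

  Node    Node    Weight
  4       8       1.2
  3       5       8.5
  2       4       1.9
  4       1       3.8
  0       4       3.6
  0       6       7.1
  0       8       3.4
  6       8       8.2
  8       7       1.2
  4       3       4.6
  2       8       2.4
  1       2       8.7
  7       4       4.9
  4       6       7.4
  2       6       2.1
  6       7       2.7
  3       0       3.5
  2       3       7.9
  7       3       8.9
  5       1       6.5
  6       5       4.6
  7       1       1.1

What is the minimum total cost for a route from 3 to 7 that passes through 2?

Best 3 to 2: 3–4–2 costing 6.5
Best 2 to 7: 2–8–7 costing 3.6
Total via 2: 6.5 + 3.6 = 10.1.

10.1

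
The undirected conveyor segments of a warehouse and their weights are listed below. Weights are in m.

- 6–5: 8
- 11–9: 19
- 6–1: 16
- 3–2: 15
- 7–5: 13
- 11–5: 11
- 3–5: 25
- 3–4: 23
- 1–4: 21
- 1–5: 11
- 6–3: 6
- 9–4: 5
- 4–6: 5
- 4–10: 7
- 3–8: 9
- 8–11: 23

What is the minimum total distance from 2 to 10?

Candidate routes:
2 → 3 → 5 → 6 → 4 → 10: 15+25+8+5+7 = 60
2 → 3 → 4 → 10: 15+23+7 = 45
2 → 3 → 6 → 4 → 10: 15+6+5+7 = 33
2 → 3 → 6 → 1 → 4 → 10: 15+6+16+21+7 = 65
Cheapest is 2 → 3 → 6 → 4 → 10 at 33 m.

33 m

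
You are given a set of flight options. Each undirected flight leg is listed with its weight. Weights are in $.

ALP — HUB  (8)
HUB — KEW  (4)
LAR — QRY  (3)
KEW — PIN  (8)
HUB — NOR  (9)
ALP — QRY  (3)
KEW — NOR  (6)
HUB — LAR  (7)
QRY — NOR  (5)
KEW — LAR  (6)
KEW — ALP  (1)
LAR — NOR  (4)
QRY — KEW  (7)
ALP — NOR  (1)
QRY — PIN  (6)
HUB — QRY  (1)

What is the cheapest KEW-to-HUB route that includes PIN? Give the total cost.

Best KEW to PIN: KEW–PIN costing 8
Best PIN to HUB: PIN–QRY–HUB costing 7
Total via PIN: 8 + 7 = $15.

$15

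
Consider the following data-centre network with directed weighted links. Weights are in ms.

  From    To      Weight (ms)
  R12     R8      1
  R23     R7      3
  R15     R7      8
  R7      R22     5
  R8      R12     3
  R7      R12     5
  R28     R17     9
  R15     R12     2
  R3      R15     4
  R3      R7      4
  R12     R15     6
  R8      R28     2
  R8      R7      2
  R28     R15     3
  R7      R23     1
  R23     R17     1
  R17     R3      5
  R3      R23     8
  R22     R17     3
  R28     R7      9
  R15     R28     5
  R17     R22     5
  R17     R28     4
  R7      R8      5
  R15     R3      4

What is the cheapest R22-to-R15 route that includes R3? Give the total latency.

12 ms

Best R22 to R3: R22 → R17 → R3 costing 8
Best R3 to R15: R3 → R15 costing 4
Total via R3: 8 + 4 = 12 ms.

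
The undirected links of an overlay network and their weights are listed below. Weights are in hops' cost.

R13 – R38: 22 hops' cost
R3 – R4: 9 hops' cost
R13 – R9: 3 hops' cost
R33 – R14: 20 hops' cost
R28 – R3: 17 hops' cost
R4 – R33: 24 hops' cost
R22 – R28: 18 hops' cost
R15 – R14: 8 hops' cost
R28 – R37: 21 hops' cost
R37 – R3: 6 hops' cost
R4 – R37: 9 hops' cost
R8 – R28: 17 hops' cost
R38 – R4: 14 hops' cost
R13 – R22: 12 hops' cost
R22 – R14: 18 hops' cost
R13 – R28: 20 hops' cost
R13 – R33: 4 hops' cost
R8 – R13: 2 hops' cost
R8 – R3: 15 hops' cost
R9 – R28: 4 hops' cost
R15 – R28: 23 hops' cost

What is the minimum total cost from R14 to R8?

Settle nodes by increasing distance from R14:
R14: 0
R15: 8  (via R14)
R22: 18  (via R14)
R33: 20  (via R14)
R13: 24  (via R33)
R8: 26  (via R13)
Shortest route: R14–R33–R13–R8 = 26 hops' cost.

26 hops' cost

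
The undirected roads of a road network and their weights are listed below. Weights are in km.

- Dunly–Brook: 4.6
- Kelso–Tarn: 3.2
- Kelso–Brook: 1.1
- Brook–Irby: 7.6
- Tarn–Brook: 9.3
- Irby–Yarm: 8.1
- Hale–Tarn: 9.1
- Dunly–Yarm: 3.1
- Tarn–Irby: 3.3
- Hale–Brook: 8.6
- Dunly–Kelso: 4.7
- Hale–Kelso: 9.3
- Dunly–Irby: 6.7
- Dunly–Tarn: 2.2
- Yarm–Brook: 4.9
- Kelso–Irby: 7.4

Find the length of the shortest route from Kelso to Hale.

9.3 km

Enumerating some paths:
Kelso → Tarn → Hale: 3.2+9.1 = 12.3
Kelso → Dunly → Tarn → Hale: 4.7+2.2+9.1 = 16
Kelso → Brook → Hale: 1.1+8.6 = 9.7
Kelso → Hale: 9.3 = 9.3
Cheapest is Kelso → Hale at 9.3 km.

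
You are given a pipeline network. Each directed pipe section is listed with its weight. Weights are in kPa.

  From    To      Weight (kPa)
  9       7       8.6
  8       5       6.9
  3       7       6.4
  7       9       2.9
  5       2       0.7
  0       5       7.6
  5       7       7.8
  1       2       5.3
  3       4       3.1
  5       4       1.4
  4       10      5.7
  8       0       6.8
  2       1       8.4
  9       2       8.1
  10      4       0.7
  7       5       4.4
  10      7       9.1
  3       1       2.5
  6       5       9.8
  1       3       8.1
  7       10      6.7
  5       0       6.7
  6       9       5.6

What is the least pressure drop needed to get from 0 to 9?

18.3 kPa

Candidate routes:
0–5–2–1–3–7–9: 7.6+0.7+8.4+8.1+6.4+2.9 = 34.1
0–5–7–9: 7.6+7.8+2.9 = 18.3
0–5–4–10–7–9: 7.6+1.4+5.7+9.1+2.9 = 26.7
Cheapest is 0–5–7–9 at 18.3 kPa.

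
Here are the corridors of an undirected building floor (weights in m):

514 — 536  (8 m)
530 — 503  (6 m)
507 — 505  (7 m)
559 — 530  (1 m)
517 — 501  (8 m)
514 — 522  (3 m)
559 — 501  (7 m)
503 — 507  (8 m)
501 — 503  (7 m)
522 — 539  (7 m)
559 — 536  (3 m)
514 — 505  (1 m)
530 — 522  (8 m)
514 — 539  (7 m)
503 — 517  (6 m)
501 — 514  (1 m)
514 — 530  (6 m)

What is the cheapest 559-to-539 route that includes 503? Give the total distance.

Best 559 to 503: 559–530–503 costing 7
Best 503 to 539: 503–501–514–539 costing 15
Total via 503: 7 + 15 = 22 m.

22 m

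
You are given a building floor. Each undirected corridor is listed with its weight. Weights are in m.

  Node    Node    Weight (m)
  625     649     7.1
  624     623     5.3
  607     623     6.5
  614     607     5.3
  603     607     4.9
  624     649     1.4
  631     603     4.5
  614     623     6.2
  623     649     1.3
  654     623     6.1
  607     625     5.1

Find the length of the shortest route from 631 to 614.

Candidate routes:
631 - 603 - 607 - 614: 4.5+4.9+5.3 = 14.7
631 - 603 - 607 - 623 - 614: 4.5+4.9+6.5+6.2 = 22.1
631 - 603 - 607 - 625 - 649 - 624 - 623 - 614: 4.5+4.9+5.1+7.1+1.4+5.3+6.2 = 34.5
631 - 603 - 607 - 625 - 649 - 623 - 614: 4.5+4.9+5.1+7.1+1.3+6.2 = 29.1
The minimum is 14.7 m via 631 - 603 - 607 - 614.

14.7 m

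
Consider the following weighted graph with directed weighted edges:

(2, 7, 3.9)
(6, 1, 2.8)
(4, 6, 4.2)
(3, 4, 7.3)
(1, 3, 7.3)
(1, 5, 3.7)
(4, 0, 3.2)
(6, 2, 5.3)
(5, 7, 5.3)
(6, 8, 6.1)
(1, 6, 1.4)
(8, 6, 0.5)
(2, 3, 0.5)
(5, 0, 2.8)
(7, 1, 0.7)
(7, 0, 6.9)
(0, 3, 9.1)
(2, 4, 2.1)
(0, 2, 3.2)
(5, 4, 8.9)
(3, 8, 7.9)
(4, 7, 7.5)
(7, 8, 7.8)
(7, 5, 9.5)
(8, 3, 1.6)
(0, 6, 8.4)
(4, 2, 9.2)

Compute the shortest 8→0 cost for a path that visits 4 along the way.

Best 8 to 4: 8–6–2–4 costing 7.9
Best 4 to 0: 4–0 costing 3.2
Total via 4: 7.9 + 3.2 = 11.1.

11.1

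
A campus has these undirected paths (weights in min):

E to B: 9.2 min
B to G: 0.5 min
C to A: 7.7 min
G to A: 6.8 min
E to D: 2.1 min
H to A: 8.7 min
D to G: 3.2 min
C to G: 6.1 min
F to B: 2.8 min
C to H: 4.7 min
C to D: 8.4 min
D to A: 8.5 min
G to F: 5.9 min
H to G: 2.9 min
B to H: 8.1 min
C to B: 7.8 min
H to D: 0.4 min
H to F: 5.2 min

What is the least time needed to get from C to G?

6.1 min

Enumerating some paths:
C → G: 6.1 = 6.1
C → H → G: 4.7+2.9 = 7.6
The minimum is 6.1 min via C → G.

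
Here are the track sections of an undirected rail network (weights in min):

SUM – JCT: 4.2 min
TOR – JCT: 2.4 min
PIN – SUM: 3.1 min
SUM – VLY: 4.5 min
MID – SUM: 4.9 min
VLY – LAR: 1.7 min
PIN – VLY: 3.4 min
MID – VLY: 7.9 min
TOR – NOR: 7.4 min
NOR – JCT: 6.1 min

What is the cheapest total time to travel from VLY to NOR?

Compare a few routes:
VLY–SUM–JCT–NOR: 4.5+4.2+6.1 = 14.8
VLY–SUM–JCT–TOR–NOR: 4.5+4.2+2.4+7.4 = 18.5
VLY–PIN–SUM–JCT–NOR: 3.4+3.1+4.2+6.1 = 16.8
The minimum is 14.8 min via VLY–SUM–JCT–NOR.

14.8 min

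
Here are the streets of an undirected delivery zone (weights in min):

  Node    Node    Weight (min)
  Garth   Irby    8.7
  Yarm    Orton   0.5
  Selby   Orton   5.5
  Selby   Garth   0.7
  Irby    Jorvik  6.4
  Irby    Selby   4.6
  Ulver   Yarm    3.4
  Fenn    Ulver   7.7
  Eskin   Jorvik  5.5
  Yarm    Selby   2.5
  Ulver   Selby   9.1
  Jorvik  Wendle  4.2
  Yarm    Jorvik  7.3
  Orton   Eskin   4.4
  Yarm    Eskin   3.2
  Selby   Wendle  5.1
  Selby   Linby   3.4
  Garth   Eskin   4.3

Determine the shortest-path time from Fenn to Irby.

18.2 min

Running Dijkstra from Fenn:
Fenn: 0
Ulver: 7.7  (via Fenn)
Yarm: 11.1  (via Ulver)
Orton: 11.6  (via Yarm)
Selby: 13.6  (via Yarm)
Eskin: 14.3  (via Yarm)
Garth: 14.3  (via Selby)
Linby: 17  (via Selby)
Irby: 18.2  (via Selby)
Shortest route: Fenn–Ulver–Yarm–Selby–Irby = 18.2 min.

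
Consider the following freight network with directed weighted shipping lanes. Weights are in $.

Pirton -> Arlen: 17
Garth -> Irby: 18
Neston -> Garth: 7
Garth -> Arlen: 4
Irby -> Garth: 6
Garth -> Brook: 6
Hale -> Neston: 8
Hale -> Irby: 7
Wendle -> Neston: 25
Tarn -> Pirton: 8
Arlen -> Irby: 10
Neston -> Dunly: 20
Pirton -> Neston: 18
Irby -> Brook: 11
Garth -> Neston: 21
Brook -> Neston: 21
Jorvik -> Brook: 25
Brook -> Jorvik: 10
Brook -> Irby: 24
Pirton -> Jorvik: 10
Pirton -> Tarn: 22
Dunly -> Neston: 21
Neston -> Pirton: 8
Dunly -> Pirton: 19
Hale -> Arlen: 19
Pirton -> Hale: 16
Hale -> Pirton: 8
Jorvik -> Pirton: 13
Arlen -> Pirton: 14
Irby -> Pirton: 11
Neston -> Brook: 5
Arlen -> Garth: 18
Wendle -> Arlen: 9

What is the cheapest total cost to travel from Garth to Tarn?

Enumerating some paths:
Garth–Arlen–Irby–Pirton–Tarn: 4+10+11+22 = 47
Garth–Arlen–Pirton–Tarn: 4+14+22 = 40
Garth–Brook–Jorvik–Pirton–Tarn: 6+10+13+22 = 51
Garth–Neston–Pirton–Tarn: 21+8+22 = 51
Cheapest is Garth–Arlen–Pirton–Tarn at $40.

$40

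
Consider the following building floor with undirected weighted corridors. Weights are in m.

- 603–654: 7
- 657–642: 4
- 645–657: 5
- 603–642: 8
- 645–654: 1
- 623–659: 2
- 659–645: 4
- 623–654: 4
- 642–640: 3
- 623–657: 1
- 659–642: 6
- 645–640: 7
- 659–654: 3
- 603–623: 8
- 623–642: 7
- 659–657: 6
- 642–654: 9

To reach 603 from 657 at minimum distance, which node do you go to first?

623

Enumerating some paths:
657 → 642 → 603: 4+8 = 12
657 → 623 → 603: 1+8 = 9
The minimum is 9 m via 657 → 623 → 603.
So from 657 the first move is to 623.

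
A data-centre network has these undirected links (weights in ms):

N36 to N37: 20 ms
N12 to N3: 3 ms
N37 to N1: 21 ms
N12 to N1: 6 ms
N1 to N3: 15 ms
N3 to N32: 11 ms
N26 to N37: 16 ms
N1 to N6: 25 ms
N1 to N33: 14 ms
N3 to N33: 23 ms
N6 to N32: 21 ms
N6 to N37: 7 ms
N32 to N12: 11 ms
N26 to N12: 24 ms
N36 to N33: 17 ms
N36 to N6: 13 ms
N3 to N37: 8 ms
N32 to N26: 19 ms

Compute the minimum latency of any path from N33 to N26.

Candidate routes:
N33–N3–N37–N26: 23+8+16 = 47
N33–N1–N12–N3–N37–N26: 14+6+3+8+16 = 47
N33–N1–N12–N32–N26: 14+6+11+19 = 50
N33–N1–N12–N26: 14+6+24 = 44
The minimum is 44 ms via N33–N1–N12–N26.

44 ms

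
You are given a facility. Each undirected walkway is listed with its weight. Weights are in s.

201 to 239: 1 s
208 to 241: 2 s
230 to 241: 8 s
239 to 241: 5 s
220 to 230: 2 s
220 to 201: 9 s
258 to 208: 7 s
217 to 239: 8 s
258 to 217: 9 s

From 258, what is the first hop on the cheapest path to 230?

208

Compare a few routes:
258–208–241–239–201–220–230: 7+2+5+1+9+2 = 26
258–208–241–230: 7+2+8 = 17
Cheapest is 258–208–241–230 at 17 s.
So from 258 the first move is to 208.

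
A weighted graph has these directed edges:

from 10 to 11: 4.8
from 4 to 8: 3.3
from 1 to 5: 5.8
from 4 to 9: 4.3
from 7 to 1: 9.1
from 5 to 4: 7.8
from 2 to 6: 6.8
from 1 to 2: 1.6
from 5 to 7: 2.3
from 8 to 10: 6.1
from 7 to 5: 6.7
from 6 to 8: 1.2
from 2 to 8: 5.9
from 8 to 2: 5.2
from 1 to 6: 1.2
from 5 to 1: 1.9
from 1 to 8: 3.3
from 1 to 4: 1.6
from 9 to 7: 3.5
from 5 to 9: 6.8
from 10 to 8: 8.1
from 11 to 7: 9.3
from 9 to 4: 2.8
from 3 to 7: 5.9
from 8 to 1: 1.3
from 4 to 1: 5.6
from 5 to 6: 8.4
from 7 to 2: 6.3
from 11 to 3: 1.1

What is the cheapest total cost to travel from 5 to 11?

15.2

Enumerating some paths:
5 - 1 - 8 - 10 - 11: 1.9+3.3+6.1+4.8 = 16.1
5 - 1 - 4 - 8 - 10 - 11: 1.9+1.6+3.3+6.1+4.8 = 17.7
5 - 1 - 2 - 8 - 10 - 11: 1.9+1.6+5.9+6.1+4.8 = 20.3
5 - 1 - 6 - 8 - 10 - 11: 1.9+1.2+1.2+6.1+4.8 = 15.2
Cheapest is 5 - 1 - 6 - 8 - 10 - 11 at 15.2.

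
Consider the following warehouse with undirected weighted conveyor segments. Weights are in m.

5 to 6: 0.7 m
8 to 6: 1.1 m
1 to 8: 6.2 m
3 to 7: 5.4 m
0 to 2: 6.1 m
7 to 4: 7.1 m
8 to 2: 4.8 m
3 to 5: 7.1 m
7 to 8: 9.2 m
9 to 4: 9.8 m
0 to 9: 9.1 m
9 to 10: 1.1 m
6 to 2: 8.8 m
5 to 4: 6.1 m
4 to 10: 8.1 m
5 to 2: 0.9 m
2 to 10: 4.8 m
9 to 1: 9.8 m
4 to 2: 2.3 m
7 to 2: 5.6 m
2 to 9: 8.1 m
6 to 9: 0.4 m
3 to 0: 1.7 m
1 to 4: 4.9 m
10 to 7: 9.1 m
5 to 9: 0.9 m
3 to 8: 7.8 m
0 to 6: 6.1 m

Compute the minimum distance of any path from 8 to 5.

Compare a few routes:
8 - 6 - 9 - 5: 1.1+0.4+0.9 = 2.4
8 - 6 - 5: 1.1+0.7 = 1.8
Cheapest is 8 - 6 - 5 at 1.8 m.

1.8 m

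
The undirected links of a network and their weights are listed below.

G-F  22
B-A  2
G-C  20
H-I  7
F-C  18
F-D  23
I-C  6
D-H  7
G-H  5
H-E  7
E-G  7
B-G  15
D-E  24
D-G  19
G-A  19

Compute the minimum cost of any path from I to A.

29

Compare a few routes:
I - H - G - A: 7+5+19 = 31
I - H - E - G - B - A: 7+7+7+15+2 = 38
I - H - G - B - A: 7+5+15+2 = 29
The minimum is 29 via I - H - G - B - A.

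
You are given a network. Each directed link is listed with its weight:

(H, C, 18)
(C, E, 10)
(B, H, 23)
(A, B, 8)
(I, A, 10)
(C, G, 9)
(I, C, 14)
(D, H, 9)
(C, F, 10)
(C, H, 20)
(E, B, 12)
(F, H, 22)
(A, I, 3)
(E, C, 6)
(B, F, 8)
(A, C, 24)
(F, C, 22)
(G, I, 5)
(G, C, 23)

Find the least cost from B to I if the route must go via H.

Shortest B→H: B–H = 23
Best H to I: H–C–G–I costing 32
Total via H: 23 + 32 = 55.

55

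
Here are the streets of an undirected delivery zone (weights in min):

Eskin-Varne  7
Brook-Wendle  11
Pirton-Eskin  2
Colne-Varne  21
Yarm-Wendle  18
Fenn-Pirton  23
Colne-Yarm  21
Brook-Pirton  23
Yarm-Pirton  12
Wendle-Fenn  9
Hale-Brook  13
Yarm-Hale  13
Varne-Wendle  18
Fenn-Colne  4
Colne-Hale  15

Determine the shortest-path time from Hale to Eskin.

Compare a few routes:
Hale → Colne → Fenn → Pirton → Eskin: 15+4+23+2 = 44
Hale → Colne → Varne → Eskin: 15+21+7 = 43
Hale → Yarm → Pirton → Eskin: 13+12+2 = 27
Hale → Brook → Pirton → Eskin: 13+23+2 = 38
Cheapest is Hale → Yarm → Pirton → Eskin at 27 min.

27 min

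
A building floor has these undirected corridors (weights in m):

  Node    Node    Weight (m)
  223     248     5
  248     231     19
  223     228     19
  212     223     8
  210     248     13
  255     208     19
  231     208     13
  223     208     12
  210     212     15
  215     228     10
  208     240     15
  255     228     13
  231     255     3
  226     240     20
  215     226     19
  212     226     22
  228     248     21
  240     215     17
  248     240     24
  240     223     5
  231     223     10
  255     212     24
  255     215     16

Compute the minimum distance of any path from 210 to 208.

30 m

Settle nodes by increasing distance from 210:
210: 0
248: 13  (via 210)
212: 15  (via 210)
223: 18  (via 248)
240: 23  (via 223)
231: 28  (via 223)
208: 30  (via 223)
Shortest route: 210–248–223–208 = 30 m.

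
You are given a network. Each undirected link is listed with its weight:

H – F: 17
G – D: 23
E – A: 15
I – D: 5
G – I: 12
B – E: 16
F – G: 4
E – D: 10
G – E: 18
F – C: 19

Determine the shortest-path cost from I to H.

33

Candidate routes:
I–D–G–F–H: 5+23+4+17 = 49
I–G–F–H: 12+4+17 = 33
I–D–E–G–F–H: 5+10+18+4+17 = 54
The minimum is 33 via I–G–F–H.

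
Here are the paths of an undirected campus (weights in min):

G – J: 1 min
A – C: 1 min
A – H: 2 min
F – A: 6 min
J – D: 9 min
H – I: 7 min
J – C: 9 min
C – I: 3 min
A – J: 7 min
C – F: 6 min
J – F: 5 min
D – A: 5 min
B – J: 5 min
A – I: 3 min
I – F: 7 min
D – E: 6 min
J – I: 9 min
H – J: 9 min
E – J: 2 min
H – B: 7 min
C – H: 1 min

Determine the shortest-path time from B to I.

11 min

Running Dijkstra from B:
B: 0
J: 5  (via B)
G: 6  (via J)
E: 7  (via J)
H: 7  (via B)
C: 8  (via H)
A: 9  (via H)
F: 10  (via J)
I: 11  (via C)
Shortest route: B → H → C → I = 11 min.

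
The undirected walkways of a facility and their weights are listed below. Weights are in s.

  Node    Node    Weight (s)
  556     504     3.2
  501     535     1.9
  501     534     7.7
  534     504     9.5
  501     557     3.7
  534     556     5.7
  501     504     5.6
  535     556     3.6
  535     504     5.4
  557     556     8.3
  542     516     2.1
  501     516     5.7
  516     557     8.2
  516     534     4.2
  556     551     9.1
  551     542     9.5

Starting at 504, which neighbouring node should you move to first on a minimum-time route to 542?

501

Candidate routes:
504–501–516–542: 5.6+5.7+2.1 = 13.4
504–534–516–542: 9.5+4.2+2.1 = 15.8
504–535–501–516–542: 5.4+1.9+5.7+2.1 = 15.1
504–556–534–516–542: 3.2+5.7+4.2+2.1 = 15.2
The minimum is 13.4 s via 504–501–516–542.
So from 504 the first move is to 501.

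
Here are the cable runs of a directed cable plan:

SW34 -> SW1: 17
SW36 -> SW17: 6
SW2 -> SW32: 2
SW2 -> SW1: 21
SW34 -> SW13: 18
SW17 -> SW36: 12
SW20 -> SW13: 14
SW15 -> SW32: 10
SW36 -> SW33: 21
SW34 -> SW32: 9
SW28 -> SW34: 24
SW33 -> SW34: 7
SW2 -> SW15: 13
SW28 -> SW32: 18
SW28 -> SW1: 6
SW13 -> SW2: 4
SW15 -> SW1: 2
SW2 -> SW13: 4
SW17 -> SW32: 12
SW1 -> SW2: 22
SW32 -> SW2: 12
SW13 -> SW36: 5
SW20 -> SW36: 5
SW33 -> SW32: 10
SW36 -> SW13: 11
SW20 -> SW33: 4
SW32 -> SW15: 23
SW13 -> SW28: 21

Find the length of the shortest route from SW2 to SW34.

Enumerating some paths:
SW2 → SW13 → SW28 → SW34: 4+21+24 = 49
SW2 → SW13 → SW36 → SW33 → SW34: 4+5+21+7 = 37
The minimum is 37 via SW2 → SW13 → SW36 → SW33 → SW34.

37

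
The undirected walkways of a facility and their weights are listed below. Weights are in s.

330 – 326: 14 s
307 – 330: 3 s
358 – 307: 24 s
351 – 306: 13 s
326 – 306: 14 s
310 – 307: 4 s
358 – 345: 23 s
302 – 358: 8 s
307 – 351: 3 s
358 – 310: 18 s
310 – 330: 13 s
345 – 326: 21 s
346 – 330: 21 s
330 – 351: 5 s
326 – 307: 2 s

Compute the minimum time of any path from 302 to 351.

33 s

Shortest distances from 302:
302: 0
358: 8  (via 302)
310: 26  (via 358)
307: 30  (via 310)
345: 31  (via 358)
326: 32  (via 307)
330: 33  (via 307)
351: 33  (via 307)
Shortest route: 302–358–310–307–351 = 33 s.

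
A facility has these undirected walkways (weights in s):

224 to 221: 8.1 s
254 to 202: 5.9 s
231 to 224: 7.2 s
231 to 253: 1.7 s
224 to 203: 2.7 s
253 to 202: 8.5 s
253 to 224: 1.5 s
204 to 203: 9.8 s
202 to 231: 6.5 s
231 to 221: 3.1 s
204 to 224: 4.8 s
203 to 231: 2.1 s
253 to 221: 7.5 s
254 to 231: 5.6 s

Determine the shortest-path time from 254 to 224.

8.8 s

Enumerating some paths:
254 - 231 - 203 - 224: 5.6+2.1+2.7 = 10.4
254 - 231 - 253 - 224: 5.6+1.7+1.5 = 8.8
254 - 202 - 231 - 253 - 224: 5.9+6.5+1.7+1.5 = 15.6
254 - 231 - 224: 5.6+7.2 = 12.8
The minimum is 8.8 s via 254 - 231 - 253 - 224.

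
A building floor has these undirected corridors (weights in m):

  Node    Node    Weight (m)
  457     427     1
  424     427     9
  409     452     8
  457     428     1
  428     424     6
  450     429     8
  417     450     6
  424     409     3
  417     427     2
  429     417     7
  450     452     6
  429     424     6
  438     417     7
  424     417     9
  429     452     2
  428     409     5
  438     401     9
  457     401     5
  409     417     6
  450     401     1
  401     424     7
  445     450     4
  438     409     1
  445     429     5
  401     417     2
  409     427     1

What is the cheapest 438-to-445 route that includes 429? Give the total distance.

Shortest 438→429: 438 → 409 → 424 → 429 = 10
Shortest 429→445: 429 → 445 = 5
Total via 429: 10 + 5 = 15 m.

15 m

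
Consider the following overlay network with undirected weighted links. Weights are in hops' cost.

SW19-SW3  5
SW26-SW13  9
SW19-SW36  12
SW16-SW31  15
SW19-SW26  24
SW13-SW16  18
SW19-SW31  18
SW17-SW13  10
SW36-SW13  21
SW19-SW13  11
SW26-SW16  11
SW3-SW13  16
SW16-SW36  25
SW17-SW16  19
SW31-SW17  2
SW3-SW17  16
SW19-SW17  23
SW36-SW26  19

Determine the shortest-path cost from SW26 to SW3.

25 hops' cost

Enumerating some paths:
SW26 - SW19 - SW3: 24+5 = 29
SW26 - SW13 - SW3: 9+16 = 25
SW26 - SW13 - SW17 - SW3: 9+10+16 = 35
The minimum is 25 hops' cost via SW26 - SW13 - SW3.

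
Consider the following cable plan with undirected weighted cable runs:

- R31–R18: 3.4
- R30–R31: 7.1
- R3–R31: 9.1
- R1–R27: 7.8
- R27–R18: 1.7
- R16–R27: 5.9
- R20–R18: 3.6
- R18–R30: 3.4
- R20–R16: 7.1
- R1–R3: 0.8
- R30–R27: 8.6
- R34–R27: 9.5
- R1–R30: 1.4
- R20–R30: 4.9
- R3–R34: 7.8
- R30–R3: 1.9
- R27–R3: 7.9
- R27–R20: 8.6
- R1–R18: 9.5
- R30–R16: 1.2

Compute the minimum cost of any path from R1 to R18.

Enumerating some paths:
R1–R3–R30–R18: 0.8+1.9+3.4 = 6.1
R1–R30–R18: 1.4+3.4 = 4.8
The minimum is 4.8 via R1–R30–R18.

4.8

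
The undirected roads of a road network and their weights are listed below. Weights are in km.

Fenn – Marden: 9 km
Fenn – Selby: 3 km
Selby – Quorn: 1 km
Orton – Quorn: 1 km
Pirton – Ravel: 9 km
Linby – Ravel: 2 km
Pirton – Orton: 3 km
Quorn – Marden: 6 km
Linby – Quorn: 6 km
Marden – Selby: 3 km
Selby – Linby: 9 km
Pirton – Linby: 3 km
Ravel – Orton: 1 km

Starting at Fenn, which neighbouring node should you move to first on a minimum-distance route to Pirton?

Selby

Enumerating some paths:
Fenn–Selby–Quorn–Linby–Pirton: 3+1+6+3 = 13
Fenn–Selby–Quorn–Orton–Pirton: 3+1+1+3 = 8
Fenn–Selby–Quorn–Orton–Ravel–Linby–Pirton: 3+1+1+1+2+3 = 11
Fenn–Selby–Quorn–Orton–Ravel–Pirton: 3+1+1+1+9 = 15
The minimum is 8 km via Fenn–Selby–Quorn–Orton–Pirton.
So from Fenn the first move is to Selby.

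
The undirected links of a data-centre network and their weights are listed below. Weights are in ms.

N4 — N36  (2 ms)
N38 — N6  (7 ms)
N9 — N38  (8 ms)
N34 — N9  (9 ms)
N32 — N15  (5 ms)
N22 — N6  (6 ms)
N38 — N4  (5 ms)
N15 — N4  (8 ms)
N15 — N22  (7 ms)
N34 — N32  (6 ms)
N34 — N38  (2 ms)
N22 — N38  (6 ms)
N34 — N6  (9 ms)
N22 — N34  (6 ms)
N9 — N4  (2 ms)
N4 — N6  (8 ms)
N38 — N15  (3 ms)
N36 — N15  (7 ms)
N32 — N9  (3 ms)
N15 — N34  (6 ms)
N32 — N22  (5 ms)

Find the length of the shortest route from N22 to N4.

Shortest distances from N22:
N22: 0
N32: 5  (via N22)
N34: 6  (via N22)
N38: 6  (via N22)
N6: 6  (via N22)
N15: 7  (via N22)
N9: 8  (via N32)
N4: 10  (via N9)
Shortest route: N22–N32–N9–N4 = 10 ms.

10 ms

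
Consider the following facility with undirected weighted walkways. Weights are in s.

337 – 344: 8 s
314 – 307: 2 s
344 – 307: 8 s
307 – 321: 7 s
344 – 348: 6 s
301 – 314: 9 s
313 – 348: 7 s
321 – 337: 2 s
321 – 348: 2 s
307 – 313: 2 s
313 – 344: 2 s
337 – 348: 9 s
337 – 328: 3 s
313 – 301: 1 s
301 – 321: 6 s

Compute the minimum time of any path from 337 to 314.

Running Dijkstra from 337:
337: 0
321: 2  (via 337)
328: 3  (via 337)
348: 4  (via 321)
301: 8  (via 321)
344: 8  (via 337)
307: 9  (via 321)
313: 9  (via 301)
314: 11  (via 307)
Shortest route: 337 → 321 → 307 → 314 = 11 s.

11 s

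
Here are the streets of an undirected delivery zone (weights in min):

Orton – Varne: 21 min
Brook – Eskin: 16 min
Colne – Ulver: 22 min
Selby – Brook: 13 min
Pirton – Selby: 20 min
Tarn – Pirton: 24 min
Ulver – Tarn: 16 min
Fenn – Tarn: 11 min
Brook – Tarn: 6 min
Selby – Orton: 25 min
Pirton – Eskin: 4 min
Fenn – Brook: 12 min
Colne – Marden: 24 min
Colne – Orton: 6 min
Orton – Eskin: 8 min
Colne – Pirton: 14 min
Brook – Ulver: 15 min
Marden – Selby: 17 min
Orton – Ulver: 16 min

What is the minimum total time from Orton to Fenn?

Compare a few routes:
Orton → Eskin → Brook → Fenn: 8+16+12 = 36
Orton → Ulver → Brook → Fenn: 16+15+12 = 43
Orton → Eskin → Brook → Tarn → Fenn: 8+16+6+11 = 41
Orton → Ulver → Tarn → Fenn: 16+16+11 = 43
The minimum is 36 min via Orton → Eskin → Brook → Fenn.

36 min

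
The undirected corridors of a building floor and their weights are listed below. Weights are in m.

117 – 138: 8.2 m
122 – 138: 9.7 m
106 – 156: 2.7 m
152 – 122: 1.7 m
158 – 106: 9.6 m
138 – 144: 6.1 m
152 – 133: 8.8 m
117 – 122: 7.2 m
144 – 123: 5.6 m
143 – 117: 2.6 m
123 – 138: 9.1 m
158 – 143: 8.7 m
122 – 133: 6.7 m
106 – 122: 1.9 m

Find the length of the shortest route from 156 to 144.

20.4 m

Compare a few routes:
156 - 106 - 122 - 117 - 138 - 144: 2.7+1.9+7.2+8.2+6.1 = 26.1
156 - 106 - 122 - 138 - 123 - 144: 2.7+1.9+9.7+9.1+5.6 = 29
156 - 106 - 122 - 138 - 144: 2.7+1.9+9.7+6.1 = 20.4
The minimum is 20.4 m via 156 - 106 - 122 - 138 - 144.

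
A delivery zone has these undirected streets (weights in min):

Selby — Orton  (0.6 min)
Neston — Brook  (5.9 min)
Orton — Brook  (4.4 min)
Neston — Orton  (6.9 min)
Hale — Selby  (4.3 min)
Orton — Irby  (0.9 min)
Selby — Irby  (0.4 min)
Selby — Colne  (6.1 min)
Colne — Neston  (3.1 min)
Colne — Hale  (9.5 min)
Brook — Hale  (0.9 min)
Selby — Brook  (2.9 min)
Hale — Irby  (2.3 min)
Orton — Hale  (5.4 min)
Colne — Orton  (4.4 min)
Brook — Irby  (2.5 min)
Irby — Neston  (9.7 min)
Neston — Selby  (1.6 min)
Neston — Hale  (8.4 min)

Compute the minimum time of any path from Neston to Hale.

Enumerating some paths:
Neston–Selby–Irby–Hale: 1.6+0.4+2.3 = 4.3
Neston–Selby–Irby–Brook–Hale: 1.6+0.4+2.5+0.9 = 5.4
Cheapest is Neston–Selby–Irby–Hale at 4.3 min.

4.3 min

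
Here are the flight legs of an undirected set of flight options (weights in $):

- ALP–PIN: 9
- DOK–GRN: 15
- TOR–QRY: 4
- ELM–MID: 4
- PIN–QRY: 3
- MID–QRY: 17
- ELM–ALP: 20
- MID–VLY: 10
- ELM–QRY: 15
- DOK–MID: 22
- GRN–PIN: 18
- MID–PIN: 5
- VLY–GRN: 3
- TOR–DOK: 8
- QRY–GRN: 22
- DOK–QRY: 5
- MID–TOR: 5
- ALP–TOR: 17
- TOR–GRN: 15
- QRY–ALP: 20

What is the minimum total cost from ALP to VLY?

$24

Enumerating some paths:
ALP → PIN → GRN → VLY: 9+18+3 = 30
ALP → PIN → QRY → TOR → MID → VLY: 9+3+4+5+10 = 31
ALP → PIN → MID → VLY: 9+5+10 = 24
The minimum is $24 via ALP → PIN → MID → VLY.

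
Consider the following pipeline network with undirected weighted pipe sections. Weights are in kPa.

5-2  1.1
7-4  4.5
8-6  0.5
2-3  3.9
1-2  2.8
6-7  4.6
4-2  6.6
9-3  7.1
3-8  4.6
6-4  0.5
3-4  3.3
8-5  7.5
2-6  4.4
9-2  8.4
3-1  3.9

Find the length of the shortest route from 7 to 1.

11.7 kPa

Candidate routes:
7 - 4 - 6 - 2 - 1: 4.5+0.5+4.4+2.8 = 12.2
7 - 4 - 3 - 1: 4.5+3.3+3.9 = 11.7
7 - 6 - 2 - 1: 4.6+4.4+2.8 = 11.8
The minimum is 11.7 kPa via 7 - 4 - 3 - 1.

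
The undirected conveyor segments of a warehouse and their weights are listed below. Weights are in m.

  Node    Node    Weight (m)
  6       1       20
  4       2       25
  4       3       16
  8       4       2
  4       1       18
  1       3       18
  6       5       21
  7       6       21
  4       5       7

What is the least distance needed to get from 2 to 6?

Shortest distances from 2:
2: 0
4: 25  (via 2)
8: 27  (via 4)
5: 32  (via 4)
3: 41  (via 4)
1: 43  (via 4)
6: 53  (via 5)
Shortest route: 2 → 4 → 5 → 6 = 53 m.

53 m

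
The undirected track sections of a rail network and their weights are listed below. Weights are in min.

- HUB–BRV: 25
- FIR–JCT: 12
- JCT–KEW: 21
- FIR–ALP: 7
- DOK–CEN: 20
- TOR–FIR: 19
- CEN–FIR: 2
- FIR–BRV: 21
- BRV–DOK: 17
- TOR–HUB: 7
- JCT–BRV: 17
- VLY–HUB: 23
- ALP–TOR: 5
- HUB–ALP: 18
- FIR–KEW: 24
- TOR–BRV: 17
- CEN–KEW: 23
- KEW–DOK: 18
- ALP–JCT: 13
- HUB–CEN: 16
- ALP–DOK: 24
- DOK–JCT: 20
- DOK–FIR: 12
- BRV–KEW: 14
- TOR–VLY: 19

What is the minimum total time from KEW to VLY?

Running Dijkstra from KEW:
KEW: 0
BRV: 14  (via KEW)
DOK: 18  (via KEW)
JCT: 21  (via KEW)
CEN: 23  (via KEW)
FIR: 24  (via KEW)
ALP: 31  (via FIR)
TOR: 31  (via BRV)
HUB: 38  (via TOR)
VLY: 50  (via TOR)
Shortest route: KEW–BRV–TOR–VLY = 50 min.

50 min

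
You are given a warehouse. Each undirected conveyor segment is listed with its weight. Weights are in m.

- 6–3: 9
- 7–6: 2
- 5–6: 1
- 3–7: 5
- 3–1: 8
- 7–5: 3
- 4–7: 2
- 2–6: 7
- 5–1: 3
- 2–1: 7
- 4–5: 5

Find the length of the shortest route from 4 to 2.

Compare a few routes:
4–7–5–6–2: 2+3+1+7 = 13
4–7–6–2: 2+2+7 = 11
4–5–1–2: 5+3+7 = 15
4–5–6–2: 5+1+7 = 13
The minimum is 11 m via 4–7–6–2.

11 m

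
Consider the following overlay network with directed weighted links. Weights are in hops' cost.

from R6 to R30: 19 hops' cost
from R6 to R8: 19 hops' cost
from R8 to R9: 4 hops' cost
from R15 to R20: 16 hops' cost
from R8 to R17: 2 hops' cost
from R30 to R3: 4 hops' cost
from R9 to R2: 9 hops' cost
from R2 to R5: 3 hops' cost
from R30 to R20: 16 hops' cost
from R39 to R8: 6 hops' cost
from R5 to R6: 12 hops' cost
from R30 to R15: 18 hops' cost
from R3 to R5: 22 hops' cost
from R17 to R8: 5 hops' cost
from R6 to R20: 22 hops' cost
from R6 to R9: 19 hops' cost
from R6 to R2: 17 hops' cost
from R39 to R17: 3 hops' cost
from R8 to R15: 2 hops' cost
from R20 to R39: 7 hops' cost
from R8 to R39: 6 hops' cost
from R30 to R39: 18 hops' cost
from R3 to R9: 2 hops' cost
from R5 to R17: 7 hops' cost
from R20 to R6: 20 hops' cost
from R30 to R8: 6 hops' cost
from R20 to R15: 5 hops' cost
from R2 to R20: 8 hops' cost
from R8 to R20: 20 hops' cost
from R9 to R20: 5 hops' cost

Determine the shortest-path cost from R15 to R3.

59 hops' cost

Settle nodes by increasing distance from R15:
R15: 0
R20: 16  (via R15)
R39: 23  (via R20)
R17: 26  (via R39)
R8: 29  (via R39)
R9: 33  (via R8)
R6: 36  (via R20)
R2: 42  (via R9)
R5: 45  (via R2)
R30: 55  (via R6)
R3: 59  (via R30)
Shortest route: R15 → R20 → R6 → R30 → R3 = 59 hops' cost.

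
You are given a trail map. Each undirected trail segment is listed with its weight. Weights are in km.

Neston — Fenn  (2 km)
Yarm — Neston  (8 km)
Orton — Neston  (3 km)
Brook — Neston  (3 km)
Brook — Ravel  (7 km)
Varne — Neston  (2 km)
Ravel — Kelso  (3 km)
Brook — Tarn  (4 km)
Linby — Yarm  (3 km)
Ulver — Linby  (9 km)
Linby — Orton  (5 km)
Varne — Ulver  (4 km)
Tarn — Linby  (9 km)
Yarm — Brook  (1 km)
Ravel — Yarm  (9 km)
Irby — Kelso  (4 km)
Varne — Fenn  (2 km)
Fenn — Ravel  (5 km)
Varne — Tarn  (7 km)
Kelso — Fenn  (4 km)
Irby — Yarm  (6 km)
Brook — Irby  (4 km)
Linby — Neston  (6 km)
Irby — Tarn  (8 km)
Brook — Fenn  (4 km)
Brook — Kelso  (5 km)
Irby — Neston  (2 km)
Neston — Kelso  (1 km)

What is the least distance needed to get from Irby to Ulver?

8 km

Enumerating some paths:
Irby–Neston–Fenn–Varne–Ulver: 2+2+2+4 = 10
Irby–Kelso–Neston–Varne–Ulver: 4+1+2+4 = 11
Irby–Neston–Varne–Ulver: 2+2+4 = 8
Cheapest is Irby–Neston–Varne–Ulver at 8 km.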